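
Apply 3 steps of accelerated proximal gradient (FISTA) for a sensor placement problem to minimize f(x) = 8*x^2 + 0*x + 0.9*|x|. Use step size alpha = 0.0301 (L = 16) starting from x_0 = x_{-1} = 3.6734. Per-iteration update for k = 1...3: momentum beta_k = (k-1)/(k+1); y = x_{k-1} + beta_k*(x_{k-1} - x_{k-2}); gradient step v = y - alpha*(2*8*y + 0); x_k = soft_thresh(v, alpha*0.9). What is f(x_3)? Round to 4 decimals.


FISTA on f(x) = 8*x^2 + 0*x + 0.9*|x|
L = 16, alpha = 0.0301
Iteration 1: beta = 0.0, y = 3.6734 + 0.0*(3.6734 - 3.6734) = 3.6734
  grad(y) = 58.7744, v = y - alpha*grad = 1.9043
  prox(v) = soft_thresh(1.9043, 0.0271) = 1.8772
Iteration 2: beta = 0.3333, y = 1.8772 + 0.3333*(1.8772 - 3.6734) = 1.2785
  grad(y) = 20.4555, v = y - alpha*grad = 0.6628
  prox(v) = soft_thresh(0.6628, 0.0271) = 0.6357
Iteration 3: beta = 0.5, y = 0.6357 + 0.5*(0.6357 - 1.8772) = 0.0149
  grad(y) = 0.2384, v = y - alpha*grad = 0.0077
  prox(v) = soft_thresh(0.0077, 0.0271) = 0.0
f(x_3) = 8*0.0^2 + 0*0.0 + 0.9*|0.0| = 0.0


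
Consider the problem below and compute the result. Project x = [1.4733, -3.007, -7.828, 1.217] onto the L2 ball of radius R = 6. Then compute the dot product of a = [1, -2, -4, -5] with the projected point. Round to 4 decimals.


Step 1: Compute ||x|| (intermediates to 6 decimals).
||x|| = sqrt(1.4733^2 + (-3.007)^2 + (-7.828)^2 + 1.217^2) = 8.600659
Step 2: Project.
Since ||x|| > R, scale = R/||x|| = 6/8.600659 = 0.697621, proj(x) = scale * x
proj(x) = [1.027805, -2.097746, -5.460977, 0.849005]
Step 3: Dot product.
a^T * proj(x) = 1*1.027805 - 2*(-2.097746) - 4*(-5.460977) - 5*0.849005 = 22.8222


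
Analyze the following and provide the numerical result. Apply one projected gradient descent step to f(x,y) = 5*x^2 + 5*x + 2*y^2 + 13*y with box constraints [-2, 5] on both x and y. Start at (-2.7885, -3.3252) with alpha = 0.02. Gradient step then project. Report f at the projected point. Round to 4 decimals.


Step 1: Compute gradient at (-2.7885, -3.3252).
grad_x = 2*5*-2.7885 + 5 = -22.885
grad_y = 2*2*-3.3252 + 13 = -0.3008
Step 2: Gradient step.
x_raw = -2.7885 - 0.02*-22.885 = -2.3308
y_raw = -3.3252 - 0.02*-0.3008 = -3.3192
Step 3: Project onto [-2, 5].
x_proj = clip(-2.3308) = -2.0
y_proj = clip(-3.3192) = -2.0
Step 4: Evaluate f.
f(-2.0, -2.0) = -8.0


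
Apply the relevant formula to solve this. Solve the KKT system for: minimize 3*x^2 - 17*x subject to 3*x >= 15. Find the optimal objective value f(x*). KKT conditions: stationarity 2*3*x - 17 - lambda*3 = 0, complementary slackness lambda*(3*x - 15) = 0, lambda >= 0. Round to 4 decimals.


Step 1: Try lambda = 0 (constraint inactive).
x_unc = 17/(2*3) = 2.8333
Check: 3*2.8333 = 8.4999 < 15 -- violated!
Step 2: Constraint must be active: 3*x = 15
x* = 15/3 = 5.0
lambda = (2*3*5.0 - 17)/3 = 4.3333
Step 3: Compute optimal value.
f(x*) = 3*5.0^2 - 17*5.0 = -10.0


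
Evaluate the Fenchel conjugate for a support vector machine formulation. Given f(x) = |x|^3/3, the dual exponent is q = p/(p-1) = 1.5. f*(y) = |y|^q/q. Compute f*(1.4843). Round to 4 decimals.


The conjugate exponent q satisfies 1/p + 1/q = 1.
p = 3, so q = 3/(3 - 1) = 1.5
|y|^q = 1.4843^1.5 = 1.8084
f*(1.4843) = 1.8084 / 1.5 = 1.2056


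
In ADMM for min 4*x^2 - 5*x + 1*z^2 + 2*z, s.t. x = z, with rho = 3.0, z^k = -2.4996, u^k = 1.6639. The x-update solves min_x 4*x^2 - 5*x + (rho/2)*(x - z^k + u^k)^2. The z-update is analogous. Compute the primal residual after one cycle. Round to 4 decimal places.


ADMM iteration with rho = 3.0, z^k = -2.4996, u^k = 1.6639
Step 1: x-update.
Minimize 4*x^2 - 5*x + (3.0/2)*(x + 2.4996 + 1.6639)^2
FOC: (2*4 + 3.0)*x = 5 + 3.0*(-2.4996 - 1.6639)
x^{k+1} = -0.681
Step 2: z-update.
Minimize 1*z^2 + 2*z + (3.0/2)*(-0.681 - z + 1.6639)^2
FOC: (2*1 + 3.0)*z = -2 + 3.0*(-0.681 + 1.6639)
z^{k+1} = 0.1898
Step 3: u-update.
u^{k+1} = 1.6639 - 0.681 - 0.1898 = 0.7932
Step 4: Primal residual = |-0.681 - 0.1898| = 0.8707


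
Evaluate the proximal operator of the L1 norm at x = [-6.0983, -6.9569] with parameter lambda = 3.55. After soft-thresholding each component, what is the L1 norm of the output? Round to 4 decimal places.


Soft-thresholding with lambda = 3.55:
prox(-6.0983) = sign(-6.0983)*max(|-6.0983| - 3.55, 0) = -2.5483
prox(-6.9569) = sign(-6.9569)*max(|-6.9569| - 3.55, 0) = -3.4069
prox(x) = [-2.5483, -3.4069]
||prox(x)||_1 = 2.5483 + 3.4069 = 5.9552


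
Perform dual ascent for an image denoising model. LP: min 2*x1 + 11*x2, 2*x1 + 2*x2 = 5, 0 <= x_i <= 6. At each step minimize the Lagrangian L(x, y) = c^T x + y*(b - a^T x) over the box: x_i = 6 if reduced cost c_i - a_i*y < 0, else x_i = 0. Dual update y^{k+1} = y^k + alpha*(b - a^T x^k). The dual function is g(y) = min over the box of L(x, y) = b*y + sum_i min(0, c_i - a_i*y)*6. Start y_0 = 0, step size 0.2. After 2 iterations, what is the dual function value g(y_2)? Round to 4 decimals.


Dual ascent for LP: min 2*x1 + 11*x2, 2*x1 + 2*x2 = 5, 0 <= x_i <= 6
Step 1: y^k = 0.0, reduced costs: (2.0, 11.0)
  x^k = (0.0, 0.0), subgradient = b - a^T x = 5.0
  y^{k+1} = 0.0 + 0.2*5.0 = 1.0
Step 2: y^k = 1.0, reduced costs: (0.0, 9.0)
  x^k = (0.0, 0.0), subgradient = b - a^T x = 5.0
  y^{k+1} = 1.0 + 0.2*5.0 = 2.0
Dual objective at y_2 = 2.0: reduced costs (-2.0, 7.0), box minimizer x = (6.0, 0.0)
g(y_2) = b*y + (c1 - a1*y)*x1 + (c2 - a2*y)*x2 = 5*2.0 + (-2.0)*6.0 + 7.0*0.0 = 10.0 - 12.0 + 0.0 = -2.0


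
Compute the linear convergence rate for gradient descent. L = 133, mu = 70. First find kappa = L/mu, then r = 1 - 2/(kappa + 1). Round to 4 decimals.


Step 1: Compute the condition number.
kappa = L/mu = 133/70 = 1.9
Step 2: Compute the convergence rate.
r = 1 - 2/(kappa + 1) = 1 - 2*mu/(L + mu) = (L - mu)/(L + mu) = 63/203 = 0.3103


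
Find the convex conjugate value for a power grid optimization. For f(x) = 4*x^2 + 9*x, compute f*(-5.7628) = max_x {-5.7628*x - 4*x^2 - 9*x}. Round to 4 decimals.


f*(y) = sup_x {y*x - a*x^2 - b*x} = sup_x {(y-b)*x - a*x^2}
FOC: (y - b) - 2a*x = 0 => x* = (y - b)/(2a)
x* = (-5.7628 - 9)/(2*4) = -1.8454
f*(-5.7628) = (y-b)^2/(4a) = (-5.7628 - 9)^2/(4*4)
= 217.9403/16 = 13.6213


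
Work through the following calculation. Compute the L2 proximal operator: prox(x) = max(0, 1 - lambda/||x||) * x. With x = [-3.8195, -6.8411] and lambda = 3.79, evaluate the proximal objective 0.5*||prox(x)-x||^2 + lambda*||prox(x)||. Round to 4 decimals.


Step 1: Compute ||x||.
||x|| = 7.8351
Step 2: Compute scaling factor.
scale = max(0, 1 - 3.79/7.8351) = 0.5163
Step 3: prox(x) = [-1.9719, -3.5319]
||prox(x)|| = 4.0451
Step 4: Proximal objective.
0.5*||prox-x||^2 = 7.1821
lambda*||prox|| = 15.3309
Total = 22.5131


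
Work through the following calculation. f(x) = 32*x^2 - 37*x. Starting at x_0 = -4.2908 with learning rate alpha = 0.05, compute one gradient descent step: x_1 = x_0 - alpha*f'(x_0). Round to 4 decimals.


We compute the gradient at x_0 and apply the update.
f'(x) = 64*x - 37
f'(-4.2908) = 64*-4.2908 - 37 = -311.6112
x_1 = -4.2908 - 0.05*-311.6112 = 11.2898


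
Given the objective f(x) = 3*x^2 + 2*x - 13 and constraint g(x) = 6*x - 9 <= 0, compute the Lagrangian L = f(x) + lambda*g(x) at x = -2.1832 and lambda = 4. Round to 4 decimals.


Step 1: Evaluate f(x).
f(-2.1832) = 3*(-2.1832)^2 + 2*(-2.1832) - 13 = -3.0673
Step 2: Evaluate g(x).
g(-2.1832) = 6*-2.1832 - 9 = -22.0992
Step 3: Compute Lagrangian.
L = -3.0673 + 4*-22.0992 = -91.4641


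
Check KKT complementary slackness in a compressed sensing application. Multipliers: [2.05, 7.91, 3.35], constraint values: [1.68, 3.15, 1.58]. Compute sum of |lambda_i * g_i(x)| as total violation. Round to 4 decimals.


KKT complementary slackness check:
lambda_1 * g_1 = 2.05 * 1.68 = 3.444
lambda_2 * g_2 = 7.91 * 3.15 = 24.9165
lambda_3 * g_3 = 3.35 * 1.58 = 5.293
Total violation = 3.444 + 24.9165 + 5.293 = 33.6535


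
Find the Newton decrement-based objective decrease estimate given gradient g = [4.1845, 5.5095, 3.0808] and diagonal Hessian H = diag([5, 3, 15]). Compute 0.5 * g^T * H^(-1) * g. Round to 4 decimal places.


Step 1: H is diagonal, so H^(-1) * g = [0.8369, 1.8365, 0.2054].
Step 2: g^T H^(-1) g = sum_i g_i^2 / H_ii
  = (4.1845)^2/5 + (5.5095)^2/3 + (3.0808)^2/15
  = 3.502 + 10.1182 + 0.6328 = 14.253
Step 3: Objective decrease = 0.5 * g^T H^(-1) g = 7.1265


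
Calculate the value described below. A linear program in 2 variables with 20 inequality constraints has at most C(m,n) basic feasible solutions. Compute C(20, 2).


Each vertex corresponds to some choice of n active constraints out of m, so the number of vertices is at most C(m, n) = m! / (n!(m-n)!).
m = 20, n = 2
Numerator: 20 * 19
Denominator: 2! = 2
C(20, 2) = 190


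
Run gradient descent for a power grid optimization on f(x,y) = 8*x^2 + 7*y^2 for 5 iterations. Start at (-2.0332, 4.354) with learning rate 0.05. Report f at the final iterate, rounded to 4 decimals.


Gradient descent on f(x,y) = 8*x^2 + 7*y^2.
Starting point: (-2.0332, 4.354), alpha = 0.05
Step 1: grad_x = 2*8*-2.0332 = -32.5312, grad_y = 2*7*4.354 = 60.956
  x_1 = -2.0332 - 0.05*-32.5312 = -0.4066
  y_1 = 4.354 - 0.05*60.956 = 1.3062
Step 2: grad_x = 2*8*-0.4066 = -6.5062, grad_y = 2*7*1.3062 = 18.2868
  x_2 = -0.4066 - 0.05*-6.5062 = -0.0813
  y_2 = 1.3062 - 0.05*18.2868 = 0.3919
Step 3: grad_x = 2*8*-0.0813 = -1.3012, grad_y = 2*7*0.3919 = 5.486
  x_3 = -0.0813 - 0.05*-1.3012 = -0.0163
  y_3 = 0.3919 - 0.05*5.486 = 0.1176
Step 4: grad_x = 2*8*-0.0163 = -0.2602, grad_y = 2*7*0.1176 = 1.6458
  x_4 = -0.0163 - 0.05*-0.2602 = -0.0033
  y_4 = 0.1176 - 0.05*1.6458 = 0.0353
Step 5: grad_x = 2*8*-0.0033 = -0.052, grad_y = 2*7*0.0353 = 0.4937
  x_5 = -0.0033 - 0.05*-0.052 = -0.0007
  y_5 = 0.0353 - 0.05*0.4937 = 0.0106
f(-0.0007, 0.0106) = 8*(-0.0007)^2 + 7*0.0106^2 = 0.0008


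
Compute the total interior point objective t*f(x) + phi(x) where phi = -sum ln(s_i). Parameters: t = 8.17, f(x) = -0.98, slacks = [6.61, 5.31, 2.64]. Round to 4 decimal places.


Step 1: Compute log-barrier.
ln values: [1.8886, 1.6696, 0.9708]
phi = -(1.8886 + 1.6696 + 0.9708) = -4.529
Step 2: Compute augmented objective.
t*f(x) = 8.17*-0.98 = -8.0066
Total = -8.0066 - 4.529 = -12.5356


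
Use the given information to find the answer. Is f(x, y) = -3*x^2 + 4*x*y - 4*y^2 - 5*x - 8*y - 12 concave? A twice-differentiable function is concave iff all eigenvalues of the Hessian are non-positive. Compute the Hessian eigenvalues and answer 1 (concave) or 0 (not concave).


The Hessian of f(x,y) = -3*x^2 + 4*x*y - 4*y^2 - 5*x - 8*y - 12 is:
H = [[-6, 4], [4, -8]]
Trace = -6 - 8 = -14
Determinant = -6*-8 - (4)^2 = 32
Discriminant = (-14)^2 - 4*32 = 68.0
Eigenvalues: lambda_1 = -11.1231, lambda_2 = -2.8769
The function is concave.

1


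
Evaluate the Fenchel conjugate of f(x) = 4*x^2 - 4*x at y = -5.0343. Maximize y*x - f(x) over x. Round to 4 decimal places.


f*(y) = sup_x {y*x - a*x^2 - b*x} = sup_x {(y-b)*x - a*x^2}
FOC: (y - b) - 2a*x = 0 => x* = (y - b)/(2a)
x* = (-5.0343 + 4)/(2*4) = -0.1293
f*(-5.0343) = (y-b)^2/(4a) = (-5.0343 + 4)^2/(4*4)
= 1.0698/16 = 0.0669


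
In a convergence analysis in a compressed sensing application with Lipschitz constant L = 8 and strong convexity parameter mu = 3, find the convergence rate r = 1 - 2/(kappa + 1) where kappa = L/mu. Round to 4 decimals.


Step 1: Compute the condition number.
kappa = L/mu = 8/3 = 2.6667
Step 2: Compute the convergence rate.
r = 1 - 2/(kappa + 1) = 1 - 2*mu/(L + mu) = (L - mu)/(L + mu) = 5/11 = 0.4545


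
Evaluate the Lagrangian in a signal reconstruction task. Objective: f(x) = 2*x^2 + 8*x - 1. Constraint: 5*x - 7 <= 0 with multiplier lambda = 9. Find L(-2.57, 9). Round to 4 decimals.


Step 1: Evaluate f(x).
f(-2.57) = 2*(-2.57)^2 + 8*(-2.57) - 1 = -8.3502
Step 2: Evaluate g(x).
g(-2.57) = 5*-2.57 - 7 = -19.85
Step 3: Compute Lagrangian.
L = -8.3502 + 9*-19.85 = -187.0002


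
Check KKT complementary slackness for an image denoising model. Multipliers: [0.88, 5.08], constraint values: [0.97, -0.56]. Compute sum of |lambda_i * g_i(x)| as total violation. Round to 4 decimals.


KKT complementary slackness check:
lambda_1 * g_1 = 0.88 * 0.97 = 0.8536
lambda_2 * g_2 = 5.08 * -0.56 = -2.8448
Total violation = 0.8536 + 2.8448 = 3.6984


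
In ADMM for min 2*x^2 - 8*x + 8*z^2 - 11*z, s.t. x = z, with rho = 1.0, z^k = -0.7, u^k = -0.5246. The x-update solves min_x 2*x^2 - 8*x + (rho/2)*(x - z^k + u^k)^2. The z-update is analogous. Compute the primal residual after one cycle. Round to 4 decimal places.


ADMM iteration with rho = 1.0, z^k = -0.7, u^k = -0.5246
Step 1: x-update.
Minimize 2*x^2 - 8*x + (1.0/2)*(x + 0.7 - 0.5246)^2
FOC: (2*2 + 1.0)*x = 8 + 1.0*(-0.7 + 0.5246)
x^{k+1} = 1.5649
Step 2: z-update.
Minimize 8*z^2 - 11*z + (1.0/2)*(1.5649 - z - 0.5246)^2
FOC: (2*8 + 1.0)*z = 11 + 1.0*(1.5649 - 0.5246)
z^{k+1} = 0.7083
Step 3: u-update.
u^{k+1} = -0.5246 + 1.5649 - 0.7083 = 0.3321
Step 4: Primal residual = |1.5649 - 0.7083| = 0.8567


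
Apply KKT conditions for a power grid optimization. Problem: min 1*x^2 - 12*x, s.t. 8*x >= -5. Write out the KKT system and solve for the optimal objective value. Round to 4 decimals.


Step 1: Try lambda = 0 (constraint inactive).
Stationarity: 2*1*x - 12 = 0
x* = 12/(2*1) = 6.0
Check constraint: 8*6.0 = 48.0 >= -5 -- satisfied.
Step 2: Compute optimal value.
f(x*) = 1*6.0^2 - 12*6.0 = -36.0


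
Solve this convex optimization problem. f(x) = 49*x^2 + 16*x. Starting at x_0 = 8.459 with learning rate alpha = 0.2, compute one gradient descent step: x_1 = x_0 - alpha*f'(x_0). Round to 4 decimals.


We compute the gradient at x_0 and apply the update.
f'(x) = 98*x + 16
f'(8.459) = 98*8.459 + 16 = 844.982
x_1 = 8.459 - 0.2*844.982 = -160.5374


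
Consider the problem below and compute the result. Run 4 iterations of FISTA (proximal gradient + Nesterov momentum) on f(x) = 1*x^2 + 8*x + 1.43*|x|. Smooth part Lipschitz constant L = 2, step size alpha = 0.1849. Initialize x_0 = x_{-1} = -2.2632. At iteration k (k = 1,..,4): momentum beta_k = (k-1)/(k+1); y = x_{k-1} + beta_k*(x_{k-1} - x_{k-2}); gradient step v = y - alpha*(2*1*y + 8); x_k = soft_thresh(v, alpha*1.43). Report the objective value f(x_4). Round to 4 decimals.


FISTA on f(x) = 1*x^2 + 8*x + 1.43*|x|
L = 2, alpha = 0.1849
Iteration 1: beta = 0.0, y = -2.2632 + 0.0*(-2.2632 + 2.2632) = -2.2632
  grad(y) = 3.4736, v = y - alpha*grad = -2.9055
  prox(v) = soft_thresh(-2.9055, 0.2644) = -2.6411
Iteration 2: beta = 0.3333, y = -2.6411 + 0.3333*(-2.6411 + 2.2632) = -2.767
  grad(y) = 2.466, v = y - alpha*grad = -3.223
  prox(v) = soft_thresh(-3.223, 0.2644) = -2.9586
Iteration 3: beta = 0.5, y = -2.9586 + 0.5*(-2.9586 + 2.6411) = -3.1173
  grad(y) = 1.7654, v = y - alpha*grad = -3.4437
  prox(v) = soft_thresh(-3.4437, 0.2644) = -3.1793
Iteration 4: beta = 0.6, y = -3.1793 + 0.6*(-3.1793 + 2.9586) = -3.3118
  grad(y) = 1.3764, v = y - alpha*grad = -3.5663
  prox(v) = soft_thresh(-3.5663, 0.2644) = -3.3019
f(x_4) = 1*(-3.3019)^2 + 8*(-3.3019) + 1.43*|-3.3019| = -10.7909


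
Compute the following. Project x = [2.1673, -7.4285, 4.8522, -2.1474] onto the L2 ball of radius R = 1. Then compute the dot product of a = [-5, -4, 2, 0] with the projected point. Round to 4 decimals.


Step 1: Compute ||x|| (intermediates to 6 decimals).
||x|| = sqrt(2.1673^2 + (-7.4285)^2 + 4.8522^2 + (-2.1474)^2) = 9.382695
Step 2: Project.
Since ||x|| > R, scale = R/||x|| = 1/9.382695 = 0.106579, proj(x) = scale * x
proj(x) = [0.230989, -0.791722, 0.517143, -0.228868]
Step 3: Dot product.
a^T * proj(x) = -5*0.230989 - 4*(-0.791722) + 2*0.517143 + 0*(-0.228868) = 3.0462


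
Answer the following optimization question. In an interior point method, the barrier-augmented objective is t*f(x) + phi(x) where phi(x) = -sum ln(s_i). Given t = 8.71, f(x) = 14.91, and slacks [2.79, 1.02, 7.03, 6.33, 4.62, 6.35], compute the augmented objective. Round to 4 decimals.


Step 1: Compute log-barrier.
ln values: [1.026, 0.0198, 1.9502, 1.8453, 1.5304, 1.8485]
phi = -(1.026 + 0.0198 + 1.9502 + 1.8453 + 1.5304 + 1.8485) = -8.2202
Step 2: Compute augmented objective.
t*f(x) = 8.71*14.91 = 129.8661
Total = 129.8661 - 8.2202 = 121.6459


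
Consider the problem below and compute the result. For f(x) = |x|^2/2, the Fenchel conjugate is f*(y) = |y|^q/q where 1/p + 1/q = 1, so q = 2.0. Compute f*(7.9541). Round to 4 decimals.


The conjugate exponent q satisfies 1/p + 1/q = 1.
p = 2, so q = 2/(2 - 1) = 2.0
|y|^q = 7.9541^2.0 = 63.2677
f*(7.9541) = 63.2677 / 2.0 = 31.6339


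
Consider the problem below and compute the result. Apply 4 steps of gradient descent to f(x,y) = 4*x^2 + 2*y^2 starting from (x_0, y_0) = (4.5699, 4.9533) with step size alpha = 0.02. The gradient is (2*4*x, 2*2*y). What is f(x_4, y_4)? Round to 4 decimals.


Gradient descent on f(x,y) = 4*x^2 + 2*y^2.
Starting point: (4.5699, 4.9533), alpha = 0.02
Step 1: grad_x = 2*4*4.5699 = 36.5592, grad_y = 2*2*4.9533 = 19.8132
  x_1 = 4.5699 - 0.02*36.5592 = 3.8387
  y_1 = 4.9533 - 0.02*19.8132 = 4.557
Step 2: grad_x = 2*4*3.8387 = 30.7097, grad_y = 2*2*4.557 = 18.2281
  x_2 = 3.8387 - 0.02*30.7097 = 3.2245
  y_2 = 4.557 - 0.02*18.2281 = 4.1925
Step 3: grad_x = 2*4*3.2245 = 25.7962, grad_y = 2*2*4.1925 = 16.7699
  x_3 = 3.2245 - 0.02*25.7962 = 2.7086
  y_3 = 4.1925 - 0.02*16.7699 = 3.8571
Step 4: grad_x = 2*4*2.7086 = 21.6688, grad_y = 2*2*3.8571 = 15.4283
  x_4 = 2.7086 - 0.02*21.6688 = 2.2752
  y_4 = 3.8571 - 0.02*15.4283 = 3.5485
f(2.2752, 3.5485) = 4*2.2752^2 + 2*3.5485^2 = 45.8904


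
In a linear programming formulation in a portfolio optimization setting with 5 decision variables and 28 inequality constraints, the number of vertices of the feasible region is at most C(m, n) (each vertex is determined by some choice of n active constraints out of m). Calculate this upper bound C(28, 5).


Each vertex corresponds to some choice of n active constraints out of m, so the number of vertices is at most C(m, n) = m! / (n!(m-n)!).
m = 28, n = 5
Numerator: 28 * 27 * 26 * 25 * 24
Denominator: 5! = 120
C(28, 5) = 98280


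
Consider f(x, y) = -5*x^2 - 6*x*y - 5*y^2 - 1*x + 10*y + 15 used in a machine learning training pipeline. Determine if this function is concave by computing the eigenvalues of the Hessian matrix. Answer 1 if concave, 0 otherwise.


The Hessian of f(x,y) = -5*x^2 - 6*x*y - 5*y^2 - 1*x + 10*y + 15 is:
H = [[-10, -6], [-6, -10]]
Trace = -10 - 10 = -20
Determinant = -10*-10 - (-6)^2 = 64
Discriminant = (-20)^2 - 4*64 = 144.0
Eigenvalues: lambda_1 = -16.0, lambda_2 = -4.0
The function is concave.

1


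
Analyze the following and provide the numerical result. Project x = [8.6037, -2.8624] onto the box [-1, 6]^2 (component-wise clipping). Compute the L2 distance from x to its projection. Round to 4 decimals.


Project each component onto [-1, 6].
clip(8.6037) = 6.0, clip(-2.8624) = -1.0
Projection = [6.0, -1.0]
Squared diffs: [6.7793, 3.4685]
Distance = sqrt(10.2478) = 3.2012


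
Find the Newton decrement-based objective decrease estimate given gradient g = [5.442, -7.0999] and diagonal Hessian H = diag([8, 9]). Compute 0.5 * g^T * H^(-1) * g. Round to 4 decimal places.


Step 1: H is diagonal, so H^(-1) * g = [0.6803, -0.7889].
Step 2: g^T H^(-1) g = sum_i g_i^2 / H_ii
  = (5.442)^2/8 + (-7.0999)^2/9
  = 3.7019 + 5.601 = 9.3029
Step 3: Objective decrease = 0.5 * g^T H^(-1) g = 4.6514


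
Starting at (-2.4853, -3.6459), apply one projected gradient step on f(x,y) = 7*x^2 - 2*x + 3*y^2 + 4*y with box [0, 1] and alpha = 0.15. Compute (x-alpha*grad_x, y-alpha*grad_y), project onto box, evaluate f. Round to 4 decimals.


Step 1: Compute gradient at (-2.4853, -3.6459).
grad_x = 2*7*-2.4853 - 2 = -36.7942
grad_y = 2*3*-3.6459 + 4 = -17.8754
Step 2: Gradient step.
x_raw = -2.4853 - 0.15*-36.7942 = 3.0338
y_raw = -3.6459 - 0.15*-17.8754 = -0.9646
Step 3: Project onto [0, 1].
x_proj = clip(3.0338) = 1.0
y_proj = clip(-0.9646) = 0.0
Step 4: Evaluate f.
f(1.0, 0.0) = 5.0


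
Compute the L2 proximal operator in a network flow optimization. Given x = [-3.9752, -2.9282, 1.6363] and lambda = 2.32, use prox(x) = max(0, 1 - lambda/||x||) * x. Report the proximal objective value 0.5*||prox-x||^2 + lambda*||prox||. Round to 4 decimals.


Step 1: Compute ||x||.
||x|| = 5.2014
Step 2: Compute scaling factor.
scale = max(0, 1 - 2.32/5.2014) = 0.554
Step 3: prox(x) = [-2.2021, -1.6221, 0.9064]
||prox(x)|| = 2.8814
Step 4: Proximal objective.
0.5*||prox-x||^2 = 2.6912
lambda*||prox|| = 6.6848
Total = 9.3759


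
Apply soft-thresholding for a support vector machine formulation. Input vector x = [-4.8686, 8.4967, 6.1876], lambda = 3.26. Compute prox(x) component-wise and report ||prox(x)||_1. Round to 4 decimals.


Soft-thresholding with lambda = 3.26:
prox(-4.8686) = sign(-4.8686)*max(|-4.8686| - 3.26, 0) = -1.6086
prox(8.4967) = sign(8.4967)*max(|8.4967| - 3.26, 0) = 5.2367
prox(6.1876) = sign(6.1876)*max(|6.1876| - 3.26, 0) = 2.9276
prox(x) = [-1.6086, 5.2367, 2.9276]
||prox(x)||_1 = 1.6086 + 5.2367 + 2.9276 = 9.7729


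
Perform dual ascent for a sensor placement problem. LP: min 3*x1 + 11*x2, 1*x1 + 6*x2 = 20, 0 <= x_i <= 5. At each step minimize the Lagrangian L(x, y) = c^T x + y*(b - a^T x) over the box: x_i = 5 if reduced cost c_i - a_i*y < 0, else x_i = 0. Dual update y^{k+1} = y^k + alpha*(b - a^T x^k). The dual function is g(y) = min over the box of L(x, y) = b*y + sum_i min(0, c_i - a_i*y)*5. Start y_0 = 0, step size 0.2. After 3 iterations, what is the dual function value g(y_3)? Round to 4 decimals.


Dual ascent for LP: min 3*x1 + 11*x2, 1*x1 + 6*x2 = 20, 0 <= x_i <= 5
Step 1: y^k = 0.0, reduced costs: (3.0, 11.0)
  x^k = (0.0, 0.0), subgradient = b - a^T x = 20.0
  y^{k+1} = 0.0 + 0.2*20.0 = 4.0
Step 2: y^k = 4.0, reduced costs: (-1.0, -13.0)
  x^k = (5.0, 5.0), subgradient = b - a^T x = -15.0
  y^{k+1} = 4.0 + 0.2*-15.0 = 1.0
Step 3: y^k = 1.0, reduced costs: (2.0, 5.0)
  x^k = (0.0, 0.0), subgradient = b - a^T x = 20.0
  y^{k+1} = 1.0 + 0.2*20.0 = 5.0
Dual objective at y_3 = 5.0: reduced costs (-2.0, -19.0), box minimizer x = (5.0, 5.0)
g(y_3) = b*y + (c1 - a1*y)*x1 + (c2 - a2*y)*x2 = 20*5.0 + (-2.0)*5.0 + (-19.0)*5.0 = 100.0 - 10.0 - 95.0 = -5.0


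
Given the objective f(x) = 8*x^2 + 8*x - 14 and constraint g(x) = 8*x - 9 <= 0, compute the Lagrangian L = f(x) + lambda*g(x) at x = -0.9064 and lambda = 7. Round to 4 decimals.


Step 1: Evaluate f(x).
f(-0.9064) = 8*(-0.9064)^2 + 8*(-0.9064) - 14 = -14.6787
Step 2: Evaluate g(x).
g(-0.9064) = 8*-0.9064 - 9 = -16.2512
Step 3: Compute Lagrangian.
L = -14.6787 + 7*-16.2512 = -128.4371


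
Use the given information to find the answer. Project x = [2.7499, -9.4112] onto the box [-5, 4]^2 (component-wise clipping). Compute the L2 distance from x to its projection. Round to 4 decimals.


Project each component onto [-5, 4].
clip(2.7499) = 2.7499, clip(-9.4112) = -5.0
Projection = [2.7499, -5.0]
Squared diffs: [0.0, 19.4587]
Distance = sqrt(19.4587) = 4.4112


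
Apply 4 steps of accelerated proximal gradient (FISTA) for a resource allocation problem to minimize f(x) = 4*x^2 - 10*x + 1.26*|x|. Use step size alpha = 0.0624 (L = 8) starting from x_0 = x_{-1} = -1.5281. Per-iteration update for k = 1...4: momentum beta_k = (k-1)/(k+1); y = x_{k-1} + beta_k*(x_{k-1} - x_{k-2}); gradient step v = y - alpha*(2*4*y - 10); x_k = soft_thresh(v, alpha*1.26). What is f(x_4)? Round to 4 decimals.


FISTA on f(x) = 4*x^2 - 10*x + 1.26*|x|
L = 8, alpha = 0.0624
Iteration 1: beta = 0.0, y = -1.5281 + 0.0*(-1.5281 + 1.5281) = -1.5281
  grad(y) = -22.2248, v = y - alpha*grad = -0.1413
  prox(v) = soft_thresh(-0.1413, 0.0786) = -0.0626
Iteration 2: beta = 0.3333, y = -0.0626 + 0.3333*(-0.0626 + 1.5281) = 0.4258
  grad(y) = -6.5933, v = y - alpha*grad = 0.8373
  prox(v) = soft_thresh(0.8373, 0.0786) = 0.7586
Iteration 3: beta = 0.5, y = 0.7586 + 0.5*(0.7586 + 0.0626) = 1.1693
  grad(y) = -0.6458, v = y - alpha*grad = 1.2096
  prox(v) = soft_thresh(1.2096, 0.0786) = 1.1309
Iteration 4: beta = 0.6, y = 1.1309 + 0.6*(1.1309 - 0.7586) = 1.3543
  grad(y) = 0.8347, v = y - alpha*grad = 1.3023
  prox(v) = soft_thresh(1.3023, 0.0786) = 1.2236
f(x_4) = 4*1.2236^2 - 10*1.2236 + 1.26*|1.2236| = -4.7054


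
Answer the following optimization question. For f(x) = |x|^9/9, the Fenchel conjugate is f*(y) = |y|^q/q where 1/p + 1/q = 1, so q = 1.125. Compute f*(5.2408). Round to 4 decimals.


The conjugate exponent q satisfies 1/p + 1/q = 1.
p = 9, so q = 9/(9 - 1) = 1.125
|y|^q = 5.2408^1.125 = 6.4465
f*(5.2408) = 6.4465 / 1.125 = 5.7302


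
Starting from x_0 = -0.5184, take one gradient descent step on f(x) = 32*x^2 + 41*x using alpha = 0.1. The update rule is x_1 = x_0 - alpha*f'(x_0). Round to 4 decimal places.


We compute the gradient at x_0 and apply the update.
f'(x) = 64*x + 41
f'(-0.5184) = 64*-0.5184 + 41 = 7.8224
x_1 = -0.5184 - 0.1*7.8224 = -1.3006


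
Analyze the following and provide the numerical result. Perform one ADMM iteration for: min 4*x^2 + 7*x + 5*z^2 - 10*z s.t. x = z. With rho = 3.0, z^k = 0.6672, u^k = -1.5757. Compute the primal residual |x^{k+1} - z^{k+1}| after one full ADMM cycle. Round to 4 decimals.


ADMM iteration with rho = 3.0, z^k = 0.6672, u^k = -1.5757
Step 1: x-update.
Minimize 4*x^2 + 7*x + (3.0/2)*(x - 0.6672 - 1.5757)^2
FOC: (2*4 + 3.0)*x = -7 + 3.0*(0.6672 + 1.5757)
x^{k+1} = -0.0247
Step 2: z-update.
Minimize 5*z^2 - 10*z + (3.0/2)*(-0.0247 - z - 1.5757)^2
FOC: (2*5 + 3.0)*z = 10 + 3.0*(-0.0247 - 1.5757)
z^{k+1} = 0.3999
Step 3: u-update.
u^{k+1} = -1.5757 - 0.0247 - 0.3999 = -2.0003
Step 4: Primal residual = |-0.0247 - 0.3999| = 0.4246


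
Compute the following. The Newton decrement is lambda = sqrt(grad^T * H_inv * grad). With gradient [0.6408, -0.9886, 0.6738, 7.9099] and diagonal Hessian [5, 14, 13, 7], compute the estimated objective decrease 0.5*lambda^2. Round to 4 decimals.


Step 1: H is diagonal, so H^(-1) * g = [0.1282, -0.0706, 0.0518, 1.13].
Step 2: g^T H^(-1) g = sum_i g_i^2 / H_ii
  = (0.6408)^2/5 + (-0.9886)^2/14 + (0.6738)^2/13 + (7.9099)^2/7
  = 0.0821 + 0.0698 + 0.0349 + 8.9381 = 9.1249
Step 3: Objective decrease = 0.5 * g^T H^(-1) g = 4.5625


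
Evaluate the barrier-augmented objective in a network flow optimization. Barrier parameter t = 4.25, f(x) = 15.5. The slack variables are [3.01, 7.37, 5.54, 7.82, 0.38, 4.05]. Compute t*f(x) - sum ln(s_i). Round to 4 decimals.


Step 1: Compute log-barrier.
ln values: [1.1019, 1.9974, 1.712, 2.0567, -0.9676, 1.3987]
phi = -(1.1019 + 1.9974 + 1.712 + 2.0567 - 0.9676 + 1.3987) = -7.2992
Step 2: Compute augmented objective.
t*f(x) = 4.25*15.5 = 65.875
Total = 65.875 - 7.2992 = 58.5758


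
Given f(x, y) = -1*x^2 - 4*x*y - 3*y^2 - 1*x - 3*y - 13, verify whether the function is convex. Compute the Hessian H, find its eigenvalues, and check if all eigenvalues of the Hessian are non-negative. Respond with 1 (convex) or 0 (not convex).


The Hessian of f(x,y) = -1*x^2 - 4*x*y - 3*y^2 - 1*x - 3*y - 13 is:
H = [[-2, -4], [-4, -6]]
Trace = -2 - 6 = -8
Determinant = -2*-6 - (-4)^2 = -4
Discriminant = (-8)^2 - 4*-4 = 80.0
Eigenvalues: lambda_1 = -8.4721, lambda_2 = 0.4721
The function is not convex.

0


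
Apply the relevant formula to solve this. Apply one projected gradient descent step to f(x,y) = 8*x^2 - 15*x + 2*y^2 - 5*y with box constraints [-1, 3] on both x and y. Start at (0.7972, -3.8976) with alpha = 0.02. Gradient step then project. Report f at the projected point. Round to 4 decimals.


Step 1: Compute gradient at (0.7972, -3.8976).
grad_x = 2*8*0.7972 - 15 = -2.2448
grad_y = 2*2*-3.8976 - 5 = -20.5904
Step 2: Gradient step.
x_raw = 0.7972 - 0.02*-2.2448 = 0.8421
y_raw = -3.8976 - 0.02*-20.5904 = -3.4858
Step 3: Project onto [-1, 3].
x_proj = clip(0.8421) = 0.8421
y_proj = clip(-3.4858) = -1.0
Step 4: Evaluate f.
f(0.8421, -1.0) = 0.0416


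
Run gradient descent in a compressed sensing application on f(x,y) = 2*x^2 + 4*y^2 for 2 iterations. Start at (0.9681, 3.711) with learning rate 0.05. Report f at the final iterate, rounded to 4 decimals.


Gradient descent on f(x,y) = 2*x^2 + 4*y^2.
Starting point: (0.9681, 3.711), alpha = 0.05
Step 1: grad_x = 2*2*0.9681 = 3.8724, grad_y = 2*4*3.711 = 29.688
  x_1 = 0.9681 - 0.05*3.8724 = 0.7745
  y_1 = 3.711 - 0.05*29.688 = 2.2266
Step 2: grad_x = 2*2*0.7745 = 3.0979, grad_y = 2*4*2.2266 = 17.8128
  x_2 = 0.7745 - 0.05*3.0979 = 0.6196
  y_2 = 2.2266 - 0.05*17.8128 = 1.336
f(0.6196, 1.336) = 2*0.6196^2 + 4*1.336^2 = 7.9069


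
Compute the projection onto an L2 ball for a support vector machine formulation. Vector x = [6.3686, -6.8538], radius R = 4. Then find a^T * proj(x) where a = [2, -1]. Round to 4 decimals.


Step 1: Compute ||x|| (intermediates to 6 decimals).
||x|| = sqrt(6.3686^2 + (-6.8538)^2) = 9.355941
Step 2: Project.
Since ||x|| > R, scale = R/||x|| = 4/9.355941 = 0.427536, proj(x) = scale * x
proj(x) = [2.722806, -2.930246]
Step 3: Dot product.
a^T * proj(x) = 2*2.722806 - 1*(-2.930246) = 8.3759


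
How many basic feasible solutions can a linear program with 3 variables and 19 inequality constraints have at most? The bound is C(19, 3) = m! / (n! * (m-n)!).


Each vertex corresponds to some choice of n active constraints out of m, so the number of vertices is at most C(m, n) = m! / (n!(m-n)!).
m = 19, n = 3
Numerator: 19 * 18 * 17
Denominator: 3! = 6
C(19, 3) = 969


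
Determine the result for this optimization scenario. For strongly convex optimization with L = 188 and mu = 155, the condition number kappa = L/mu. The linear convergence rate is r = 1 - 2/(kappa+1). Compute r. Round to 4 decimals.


Step 1: Compute the condition number.
kappa = L/mu = 188/155 = 1.2129
Step 2: Compute the convergence rate.
r = 1 - 2/(kappa + 1) = 1 - 2*mu/(L + mu) = (L - mu)/(L + mu) = 33/343 = 0.0962


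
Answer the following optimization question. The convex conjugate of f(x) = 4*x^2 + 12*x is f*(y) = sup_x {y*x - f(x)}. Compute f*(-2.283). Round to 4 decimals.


f*(y) = sup_x {y*x - a*x^2 - b*x} = sup_x {(y-b)*x - a*x^2}
FOC: (y - b) - 2a*x = 0 => x* = (y - b)/(2a)
x* = (-2.283 - 12)/(2*4) = -1.7854
f*(-2.283) = (y-b)^2/(4a) = (-2.283 - 12)^2/(4*4)
= 204.0041/16 = 12.7503


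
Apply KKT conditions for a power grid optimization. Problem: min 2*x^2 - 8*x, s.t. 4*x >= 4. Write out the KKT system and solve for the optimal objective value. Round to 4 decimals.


Step 1: Try lambda = 0 (constraint inactive).
Stationarity: 2*2*x - 8 = 0
x* = 8/(2*2) = 2.0
Check constraint: 4*2.0 = 8.0 >= 4 -- satisfied.
Step 2: Compute optimal value.
f(x*) = 2*2.0^2 - 8*2.0 = -8.0


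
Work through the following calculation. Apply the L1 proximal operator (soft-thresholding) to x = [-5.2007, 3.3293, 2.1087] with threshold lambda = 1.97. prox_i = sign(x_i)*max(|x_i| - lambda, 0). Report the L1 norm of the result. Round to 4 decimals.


Soft-thresholding with lambda = 1.97:
prox(-5.2007) = sign(-5.2007)*max(|-5.2007| - 1.97, 0) = -3.2307
prox(3.3293) = sign(3.3293)*max(|3.3293| - 1.97, 0) = 1.3593
prox(2.1087) = sign(2.1087)*max(|2.1087| - 1.97, 0) = 0.1387
prox(x) = [-3.2307, 1.3593, 0.1387]
||prox(x)||_1 = 3.2307 + 1.3593 + 0.1387 = 4.7287


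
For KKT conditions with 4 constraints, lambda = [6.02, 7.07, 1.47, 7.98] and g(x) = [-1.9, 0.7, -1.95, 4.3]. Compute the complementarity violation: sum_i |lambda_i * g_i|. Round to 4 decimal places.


KKT complementary slackness check:
lambda_1 * g_1 = 6.02 * -1.9 = -11.438
lambda_2 * g_2 = 7.07 * 0.7 = 4.949
lambda_3 * g_3 = 1.47 * -1.95 = -2.8665
lambda_4 * g_4 = 7.98 * 4.3 = 34.314
Total violation = 11.438 + 4.949 + 2.8665 + 34.314 = 53.5675


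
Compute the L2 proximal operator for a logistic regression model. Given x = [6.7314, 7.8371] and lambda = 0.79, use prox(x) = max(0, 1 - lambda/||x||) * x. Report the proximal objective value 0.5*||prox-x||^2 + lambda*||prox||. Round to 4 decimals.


Step 1: Compute ||x||.
||x|| = 10.3311
Step 2: Compute scaling factor.
scale = max(0, 1 - 0.79/10.3311) = 0.9235
Step 3: prox(x) = [6.2167, 7.2378]
||prox(x)|| = 9.5411
Step 4: Proximal objective.
0.5*||prox-x||^2 = 0.3121
lambda*||prox|| = 7.5375
Total = 7.8495


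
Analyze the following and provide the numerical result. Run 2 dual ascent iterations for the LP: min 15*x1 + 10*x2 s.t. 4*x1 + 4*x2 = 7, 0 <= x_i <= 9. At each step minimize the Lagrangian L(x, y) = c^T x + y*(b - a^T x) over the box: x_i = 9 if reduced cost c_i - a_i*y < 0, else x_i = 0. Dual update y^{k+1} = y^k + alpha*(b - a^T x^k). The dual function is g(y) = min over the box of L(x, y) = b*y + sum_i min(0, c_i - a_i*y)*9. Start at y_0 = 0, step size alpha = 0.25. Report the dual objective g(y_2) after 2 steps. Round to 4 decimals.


Dual ascent for LP: min 15*x1 + 10*x2, 4*x1 + 4*x2 = 7, 0 <= x_i <= 9
Step 1: y^k = 0.0, reduced costs: (15.0, 10.0)
  x^k = (0.0, 0.0), subgradient = b - a^T x = 7.0
  y^{k+1} = 0.0 + 0.25*7.0 = 1.75
Step 2: y^k = 1.75, reduced costs: (8.0, 3.0)
  x^k = (0.0, 0.0), subgradient = b - a^T x = 7.0
  y^{k+1} = 1.75 + 0.25*7.0 = 3.5
Dual objective at y_2 = 3.5: reduced costs (1.0, -4.0), box minimizer x = (0.0, 9.0)
g(y_2) = b*y + (c1 - a1*y)*x1 + (c2 - a2*y)*x2 = 7*3.5 + 1.0*0.0 + (-4.0)*9.0 = 24.5 + 0.0 - 36.0 = -11.5


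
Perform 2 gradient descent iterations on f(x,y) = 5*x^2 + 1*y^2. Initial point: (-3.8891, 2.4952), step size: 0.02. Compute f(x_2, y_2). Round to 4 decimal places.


Gradient descent on f(x,y) = 5*x^2 + 1*y^2.
Starting point: (-3.8891, 2.4952), alpha = 0.02
Step 1: grad_x = 2*5*-3.8891 = -38.891, grad_y = 2*1*2.4952 = 4.9904
  x_1 = -3.8891 - 0.02*-38.891 = -3.1113
  y_1 = 2.4952 - 0.02*4.9904 = 2.3954
Step 2: grad_x = 2*5*-3.1113 = -31.1128, grad_y = 2*1*2.3954 = 4.7908
  x_2 = -3.1113 - 0.02*-31.1128 = -2.489
  y_2 = 2.3954 - 0.02*4.7908 = 2.2996
f(-2.489, 2.2996) = 5*(-2.489)^2 + 1*2.2996^2 = 36.2643


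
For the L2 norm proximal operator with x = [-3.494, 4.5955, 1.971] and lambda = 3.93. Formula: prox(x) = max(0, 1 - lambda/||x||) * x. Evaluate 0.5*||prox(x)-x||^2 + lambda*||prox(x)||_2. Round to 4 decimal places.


Step 1: Compute ||x||.
||x|| = 6.1001
Step 2: Compute scaling factor.
scale = max(0, 1 - 3.93/6.1001) = 0.3558
Step 3: prox(x) = [-1.243, 1.6349, 0.7012]
||prox(x)|| = 2.1701
Step 4: Proximal objective.
0.5*||prox-x||^2 = 7.7225
lambda*||prox|| = 8.5285
Total = 16.251


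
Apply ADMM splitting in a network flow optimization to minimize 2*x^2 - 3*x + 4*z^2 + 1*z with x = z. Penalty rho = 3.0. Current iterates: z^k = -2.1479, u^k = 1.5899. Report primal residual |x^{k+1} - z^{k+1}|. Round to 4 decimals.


ADMM iteration with rho = 3.0, z^k = -2.1479, u^k = 1.5899
Step 1: x-update.
Minimize 2*x^2 - 3*x + (3.0/2)*(x + 2.1479 + 1.5899)^2
FOC: (2*2 + 3.0)*x = 3 + 3.0*(-2.1479 - 1.5899)
x^{k+1} = -1.1733
Step 2: z-update.
Minimize 4*z^2 + 1*z + (3.0/2)*(-1.1733 - z + 1.5899)^2
FOC: (2*4 + 3.0)*z = -1 + 3.0*(-1.1733 + 1.5899)
z^{k+1} = 0.0227
Step 3: u-update.
u^{k+1} = 1.5899 - 1.1733 - 0.0227 = 0.3939
Step 4: Primal residual = |-1.1733 - 0.0227| = 1.196


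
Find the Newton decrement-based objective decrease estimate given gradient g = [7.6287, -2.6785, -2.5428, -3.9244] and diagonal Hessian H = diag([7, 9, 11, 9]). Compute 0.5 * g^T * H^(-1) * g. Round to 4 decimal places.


Step 1: H is diagonal, so H^(-1) * g = [1.0898, -0.2976, -0.2312, -0.436].
Step 2: g^T H^(-1) g = sum_i g_i^2 / H_ii
  = (7.6287)^2/7 + (-2.6785)^2/9 + (-2.5428)^2/11 + (-3.9244)^2/9
  = 8.3139 + 0.7972 + 0.5878 + 1.7112 = 11.41
Step 3: Objective decrease = 0.5 * g^T H^(-1) g = 5.705


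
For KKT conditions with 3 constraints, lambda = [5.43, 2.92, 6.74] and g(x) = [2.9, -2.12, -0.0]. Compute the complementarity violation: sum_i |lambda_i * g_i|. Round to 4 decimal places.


KKT complementary slackness check:
lambda_1 * g_1 = 5.43 * 2.9 = 15.747
lambda_2 * g_2 = 2.92 * -2.12 = -6.1904
lambda_3 * g_3 = 6.74 * -0.0 = -0.0
Total violation = 15.747 + 6.1904 + 0.0 = 21.9374


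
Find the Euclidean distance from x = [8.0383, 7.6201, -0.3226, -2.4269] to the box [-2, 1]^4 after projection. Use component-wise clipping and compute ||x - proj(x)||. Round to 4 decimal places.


Project each component onto [-2, 1].
clip(8.0383) = 1.0, clip(7.6201) = 1.0, clip(-0.3226) = -0.3226, clip(-2.4269) = -2.0
Projection = [1.0, 1.0, -0.3226, -2.0]
Squared diffs: [49.5377, 43.8257, 0.0, 0.1822]
Distance = sqrt(93.5456) = 9.6719


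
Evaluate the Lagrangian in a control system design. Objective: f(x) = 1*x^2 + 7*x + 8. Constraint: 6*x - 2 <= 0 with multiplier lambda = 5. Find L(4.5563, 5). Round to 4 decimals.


Step 1: Evaluate f(x).
f(4.5563) = 1*4.5563^2 + 7*4.5563 + 8 = 60.654
Step 2: Evaluate g(x).
g(4.5563) = 6*4.5563 - 2 = 25.3378
Step 3: Compute Lagrangian.
L = 60.654 + 5*25.3378 = 187.343


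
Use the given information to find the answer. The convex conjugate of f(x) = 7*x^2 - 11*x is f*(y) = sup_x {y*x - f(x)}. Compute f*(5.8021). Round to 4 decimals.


f*(y) = sup_x {y*x - a*x^2 - b*x} = sup_x {(y-b)*x - a*x^2}
FOC: (y - b) - 2a*x = 0 => x* = (y - b)/(2a)
x* = (5.8021 + 11)/(2*7) = 1.2002
f*(5.8021) = (y-b)^2/(4a) = (5.8021 + 11)^2/(4*7)
= 282.3106/28 = 10.0825


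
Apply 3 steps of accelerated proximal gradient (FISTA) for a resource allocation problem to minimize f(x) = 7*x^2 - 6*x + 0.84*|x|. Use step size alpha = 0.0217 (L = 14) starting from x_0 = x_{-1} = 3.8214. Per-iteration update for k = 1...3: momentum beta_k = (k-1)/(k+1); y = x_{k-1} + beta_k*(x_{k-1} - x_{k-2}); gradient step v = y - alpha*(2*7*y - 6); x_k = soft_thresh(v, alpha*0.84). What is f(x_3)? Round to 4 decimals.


FISTA on f(x) = 7*x^2 - 6*x + 0.84*|x|
L = 14, alpha = 0.0217
Iteration 1: beta = 0.0, y = 3.8214 + 0.0*(3.8214 - 3.8214) = 3.8214
  grad(y) = 47.4996, v = y - alpha*grad = 2.7907
  prox(v) = soft_thresh(2.7907, 0.0182) = 2.7724
Iteration 2: beta = 0.3333, y = 2.7724 + 0.3333*(2.7724 - 3.8214) = 2.4228
  grad(y) = 27.9188, v = y - alpha*grad = 1.8169
  prox(v) = soft_thresh(1.8169, 0.0182) = 1.7987
Iteration 3: beta = 0.5, y = 1.7987 + 0.5*(1.7987 - 2.7724) = 1.3118
  grad(y) = 12.3658, v = y - alpha*grad = 1.0435
  prox(v) = soft_thresh(1.0435, 0.0182) = 1.0253
f(x_3) = 7*1.0253^2 - 6*1.0253 + 0.84*|1.0253| = 2.0679


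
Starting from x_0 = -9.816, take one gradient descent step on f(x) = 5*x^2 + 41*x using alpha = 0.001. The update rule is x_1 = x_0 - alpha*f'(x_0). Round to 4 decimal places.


We compute the gradient at x_0 and apply the update.
f'(x) = 10*x + 41
f'(-9.816) = 10*-9.816 + 41 = -57.16
x_1 = -9.816 - 0.001*-57.16 = -9.7588


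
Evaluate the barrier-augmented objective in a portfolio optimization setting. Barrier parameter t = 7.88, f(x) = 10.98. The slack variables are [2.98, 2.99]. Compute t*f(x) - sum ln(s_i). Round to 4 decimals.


Step 1: Compute log-barrier.
ln values: [1.0919, 1.0953]
phi = -(1.0919 + 1.0953) = -2.1872
Step 2: Compute augmented objective.
t*f(x) = 7.88*10.98 = 86.5224
Total = 86.5224 - 2.1872 = 84.3352


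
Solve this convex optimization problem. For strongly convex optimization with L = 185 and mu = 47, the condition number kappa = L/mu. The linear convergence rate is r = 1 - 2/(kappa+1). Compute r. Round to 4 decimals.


Step 1: Compute the condition number.
kappa = L/mu = 185/47 = 3.9362
Step 2: Compute the convergence rate.
r = 1 - 2/(kappa + 1) = 1 - 2*mu/(L + mu) = (L - mu)/(L + mu) = 138/232 = 0.5948


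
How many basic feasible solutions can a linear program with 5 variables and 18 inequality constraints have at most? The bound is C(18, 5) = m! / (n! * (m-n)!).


Each vertex corresponds to some choice of n active constraints out of m, so the number of vertices is at most C(m, n) = m! / (n!(m-n)!).
m = 18, n = 5
Numerator: 18 * 17 * 16 * 15 * 14
Denominator: 5! = 120
C(18, 5) = 8568


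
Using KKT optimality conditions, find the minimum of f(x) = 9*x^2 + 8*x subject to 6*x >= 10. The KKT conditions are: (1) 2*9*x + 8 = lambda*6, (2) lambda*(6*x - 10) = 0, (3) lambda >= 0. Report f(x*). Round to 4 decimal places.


Step 1: Try lambda = 0 (constraint inactive).
x_unc = -8/(2*9) = -0.4444
Check: 6*-0.4444 = -2.6664 < 10 -- violated!
Step 2: Constraint must be active: 6*x = 10
x* = 10/6 = 5/3 = 1.6667 (rounded; the exact value 5/3 is used below)
lambda = (2*9*(5/3) + 8)/6 = 6.3333
Step 3: Compute optimal value.
f(x*) = 9*(5/3)^2 + 8*(5/3) = 38.3333
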